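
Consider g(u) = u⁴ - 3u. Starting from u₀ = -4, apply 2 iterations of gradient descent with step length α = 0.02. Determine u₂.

g′(u) = 4u³ - 3
u₁ = -4 − 0.02·(-259) = 1.18
u₂ = 1.18 − 0.02·3.572128 = 1.10855744

1.10855744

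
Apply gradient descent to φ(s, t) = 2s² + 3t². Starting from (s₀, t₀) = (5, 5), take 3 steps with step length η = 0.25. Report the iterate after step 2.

∇φ = (4s, 6t)
Step 1: at (5, 5), ∇φ = (20, 30) → (5, 5) − 0.25·(20, 30) = (0, -2.5)
Step 2: at (0, -2.5), ∇φ = (0, -15) → (0, -2.5) − 0.25·(0, -15) = (0, 1.25)

(0, 1.25)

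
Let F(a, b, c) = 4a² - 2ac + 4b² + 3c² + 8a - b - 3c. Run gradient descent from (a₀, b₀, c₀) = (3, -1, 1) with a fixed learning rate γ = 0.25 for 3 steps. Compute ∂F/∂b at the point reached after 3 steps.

9

∇F = (8a - 2c + 8, 8b - 1, -2a + 6c - 3)
(a₁, b₁, c₁) = (3, -1, 1) − 0.25·(30, -9, -3) = (-4.5, 1.25, 1.75)
(a₂, b₂, c₂) = (-4.5, 1.25, 1.75) − 0.25·(-31.5, 9, 16.5) = (3.375, -1, -2.375)
(a₃, b₃, c₃) = (3.375, -1, -2.375) − 0.25·(39.75, -9, -24) = (-6.5625, 1.25, 3.625)
∂F/∂b at (-6.5625, 1.25, 3.625) = 9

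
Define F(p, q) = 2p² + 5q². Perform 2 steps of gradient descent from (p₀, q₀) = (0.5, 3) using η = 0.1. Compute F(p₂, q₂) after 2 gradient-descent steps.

∇F = (4p, 10q)
(p₁, q₁) = (0.5, 3) − 0.1·(2, 30) = (0.3, 0)
(p₂, q₂) = (0.3, 0) − 0.1·(1.2, 0) = (0.18, 0)
F(0.18, 0) = 0.0648

0.0648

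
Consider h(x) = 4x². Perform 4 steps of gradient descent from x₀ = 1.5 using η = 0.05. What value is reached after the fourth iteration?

0.1944

h′(x) = 8x
x₁ = 1.5 − 0.05·12 = 0.9
x₂ = 0.9 − 0.05·7.2 = 0.54
x₃ = 0.54 − 0.05·4.32 = 0.324
x₄ = 0.324 − 0.05·2.592 = 0.1944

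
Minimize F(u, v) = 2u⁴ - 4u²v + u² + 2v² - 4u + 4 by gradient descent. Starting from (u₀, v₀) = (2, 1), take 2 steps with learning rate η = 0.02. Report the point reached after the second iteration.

∇F = (8u³ - 8uv + 2u - 4, -4u² + 4v)
Step 1: at (2, 1), ∇F = (48, -12) → (2, 1) − 0.02·(48, -12) = (1.04, 1.24)
Step 2: at (1.04, 1.24), ∇F = (-3.237888, 0.6336) → (1.04, 1.24) − 0.02·(-3.237888, 0.6336) = (1.10475776, 1.227328)

(1.10475776, 1.227328)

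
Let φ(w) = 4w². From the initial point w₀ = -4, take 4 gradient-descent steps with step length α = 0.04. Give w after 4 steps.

-0.85525504

φ′(w) = 8w
w₁ = -4 − 0.04·(-32) = -2.72
w₂ = -2.72 − 0.04·(-21.76) = -1.8496
w₃ = -1.8496 − 0.04·(-14.7968) = -1.257728
w₄ = -1.257728 − 0.04·(-10.061824) = -0.85525504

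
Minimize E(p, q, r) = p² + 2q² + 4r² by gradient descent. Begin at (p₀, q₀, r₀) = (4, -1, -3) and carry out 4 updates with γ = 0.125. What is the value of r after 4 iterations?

0

∇E = (2p, 4q, 8r)
(p₁, q₁, r₁) = (4, -1, -3) − 0.125·(8, -4, -24) = (3, -0.5, 0)
(p₂, q₂, r₂) = (3, -0.5, 0) − 0.125·(6, -2, 0) = (2.25, -0.25, 0)
(p₃, q₃, r₃) = (2.25, -0.25, 0) − 0.125·(4.5, -1, 0) = (1.6875, -0.125, 0)
(p₄, q₄, r₄) = (1.6875, -0.125, 0) − 0.125·(3.375, -0.5, 0) = (1.265625, -0.0625, 0)
r = 0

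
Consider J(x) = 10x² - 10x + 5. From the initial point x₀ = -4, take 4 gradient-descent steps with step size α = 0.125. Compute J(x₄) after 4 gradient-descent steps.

5192.353515625

J′(x) = 20x - 10
x₁ = -4 − 0.125·(-90) = 7.25
x₂ = 7.25 − 0.125·135 = -9.625
x₃ = -9.625 − 0.125·(-202.5) = 15.6875
x₄ = 15.6875 − 0.125·303.75 = -22.28125
J(-22.28125) = 5192.353515625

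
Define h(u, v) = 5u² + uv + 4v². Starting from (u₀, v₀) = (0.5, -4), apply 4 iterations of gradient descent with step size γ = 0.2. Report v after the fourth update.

∇h = (10u + v, u + 8v)
(u₁, v₁) = (0.5, -4) − 0.2·(1, -31.5) = (0.3, 2.3)
(u₂, v₂) = (0.3, 2.3) − 0.2·(5.3, 18.7) = (-0.76, -1.44)
(u₃, v₃) = (-0.76, -1.44) − 0.2·(-9.04, -12.28) = (1.048, 1.016)
(u₄, v₄) = (1.048, 1.016) − 0.2·(11.496, 9.176) = (-1.2512, -0.8192)
v = -0.8192

-0.8192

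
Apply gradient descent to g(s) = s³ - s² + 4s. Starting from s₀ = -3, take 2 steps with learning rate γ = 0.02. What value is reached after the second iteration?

g′(s) = 3s² - 2s + 4
Step 1: g′(-3) = 37; s₁ = -3 − 0.02·37 = -3.74
Step 2: g′(-3.74) = 53.4428; s₂ = -3.74 − 0.02·53.4428 = -4.808856

-4.808856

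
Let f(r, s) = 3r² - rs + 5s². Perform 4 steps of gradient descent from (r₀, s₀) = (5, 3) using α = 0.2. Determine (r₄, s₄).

(-0.4864, 2.0736)

∇f = (6r - s, -r + 10s)
Step 1: at (5, 3), ∇f = (27, 25) → (5, 3) − 0.2·(27, 25) = (-0.4, -2)
Step 2: at (-0.4, -2), ∇f = (-0.4, -19.6) → (-0.4, -2) − 0.2·(-0.4, -19.6) = (-0.32, 1.92)
Step 3: at (-0.32, 1.92), ∇f = (-3.84, 19.52) → (-0.32, 1.92) − 0.2·(-3.84, 19.52) = (0.448, -1.984)
Step 4: at (0.448, -1.984), ∇f = (4.672, -20.288) → (0.448, -1.984) − 0.2·(4.672, -20.288) = (-0.4864, 2.0736)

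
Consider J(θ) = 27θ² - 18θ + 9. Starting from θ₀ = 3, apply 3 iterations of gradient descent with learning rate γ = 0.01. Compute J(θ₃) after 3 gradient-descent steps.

7.819065004032

J′(θ) = 54θ - 18
θ₁ = 3 − 0.01·144 = 1.56
θ₂ = 1.56 − 0.01·66.24 = 0.8976
θ₃ = 0.8976 − 0.01·30.4704 = 0.592896
J(0.592896) = 7.819065004032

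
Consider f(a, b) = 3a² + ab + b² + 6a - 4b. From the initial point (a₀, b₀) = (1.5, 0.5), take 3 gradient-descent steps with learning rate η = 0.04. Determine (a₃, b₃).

(0.043264, 0.732544)

∇f = (6a + b + 6, a + 2b - 4)
(a₁, b₁) = (1.5, 0.5) − 0.04·(15.5, -1.5) = (0.88, 0.56)
(a₂, b₂) = (0.88, 0.56) − 0.04·(11.84, -2) = (0.4064, 0.64)
(a₃, b₃) = (0.4064, 0.64) − 0.04·(9.0784, -2.3136) = (0.043264, 0.732544)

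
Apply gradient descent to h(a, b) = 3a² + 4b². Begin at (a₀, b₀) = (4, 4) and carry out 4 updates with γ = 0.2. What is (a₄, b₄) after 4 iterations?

∇h = (6a, 8b)
(a₁, b₁) = (4, 4) − 0.2·(24, 32) = (-0.8, -2.4)
(a₂, b₂) = (-0.8, -2.4) − 0.2·(-4.8, -19.2) = (0.16, 1.44)
(a₃, b₃) = (0.16, 1.44) − 0.2·(0.96, 11.52) = (-0.032, -0.864)
(a₄, b₄) = (-0.032, -0.864) − 0.2·(-0.192, -6.912) = (0.0064, 0.5184)

(0.0064, 0.5184)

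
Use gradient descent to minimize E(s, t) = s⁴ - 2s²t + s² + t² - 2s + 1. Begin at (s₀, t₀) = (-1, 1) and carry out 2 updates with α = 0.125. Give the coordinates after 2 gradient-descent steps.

(-0.3125, 0.8125)

∇E = (4s³ - 4st + 2s - 2, -2s² + 2t)
(s₁, t₁) = (-1, 1) − 0.125·(-4, 0) = (-0.5, 1)
(s₂, t₂) = (-0.5, 1) − 0.125·(-1.5, 1.5) = (-0.3125, 0.8125)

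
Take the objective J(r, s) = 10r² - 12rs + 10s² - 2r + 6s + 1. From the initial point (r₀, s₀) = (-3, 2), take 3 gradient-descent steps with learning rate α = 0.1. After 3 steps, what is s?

-28.328

∇J = (20r - 12s - 2, -12r + 20s + 6)
(r₁, s₁) = (-3, 2) − 0.1·(-86, 82) = (5.6, -6.2)
(r₂, s₂) = (5.6, -6.2) − 0.1·(184.4, -185.2) = (-12.84, 12.32)
(r₃, s₃) = (-12.84, 12.32) − 0.1·(-406.64, 406.48) = (27.824, -28.328)
s = -28.328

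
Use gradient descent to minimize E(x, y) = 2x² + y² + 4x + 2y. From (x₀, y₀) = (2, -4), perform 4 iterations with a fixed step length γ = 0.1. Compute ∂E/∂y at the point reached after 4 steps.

∇E = (4x + 4, 2y + 2)
(x₁, y₁) = (2, -4) − 0.1·(12, -6) = (0.8, -3.4)
(x₂, y₂) = (0.8, -3.4) − 0.1·(7.2, -4.8) = (0.08, -2.92)
(x₃, y₃) = (0.08, -2.92) − 0.1·(4.32, -3.84) = (-0.352, -2.536)
(x₄, y₄) = (-0.352, -2.536) − 0.1·(2.592, -3.072) = (-0.6112, -2.2288)
∂E/∂y at (-0.6112, -2.2288) = -2.4576

-2.4576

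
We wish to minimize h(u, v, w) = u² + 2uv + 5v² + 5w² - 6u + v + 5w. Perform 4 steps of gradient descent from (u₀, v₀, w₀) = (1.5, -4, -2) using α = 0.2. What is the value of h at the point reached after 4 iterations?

∇h = (2u + 2v - 6, 2u + 10v + 1, 10w + 5)
(u₁, v₁, w₁) = (1.5, -4, -2) − 0.2·(-11, -36, -15) = (3.7, 3.2, 1)
(u₂, v₂, w₂) = (3.7, 3.2, 1) − 0.2·(7.8, 40.4, 15) = (2.14, -4.88, -2)
(u₃, v₃, w₃) = (2.14, -4.88, -2) − 0.2·(-11.48, -43.52, -15) = (4.436, 3.824, 1)
(u₄, v₄, w₄) = (4.436, 3.824, 1) − 0.2·(10.52, 48.112, 15) = (2.332, -5.7984, -2)
h(2.332, -5.7984, -2) = 136.7112992

136.7112992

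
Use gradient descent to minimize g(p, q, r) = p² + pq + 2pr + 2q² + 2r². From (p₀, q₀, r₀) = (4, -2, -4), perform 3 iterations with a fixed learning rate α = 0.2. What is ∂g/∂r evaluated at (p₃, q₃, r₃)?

-1.088

∇g = (2p + q + 2r, p + 4q, 2p + 4r)
Step 1: at (4, -2, -4), ∇g = (-2, -4, -8) → (4, -2, -4) − 0.2·(-2, -4, -8) = (4.4, -1.2, -2.4)
Step 2: at (4.4, -1.2, -2.4), ∇g = (2.8, -0.4, -0.8) → (4.4, -1.2, -2.4) − 0.2·(2.8, -0.4, -0.8) = (3.84, -1.12, -2.24)
Step 3: at (3.84, -1.12, -2.24), ∇g = (2.08, -0.64, -1.28) → (3.84, -1.12, -2.24) − 0.2·(2.08, -0.64, -1.28) = (3.424, -0.992, -1.984)
∂g/∂r at (3.424, -0.992, -1.984) = -1.088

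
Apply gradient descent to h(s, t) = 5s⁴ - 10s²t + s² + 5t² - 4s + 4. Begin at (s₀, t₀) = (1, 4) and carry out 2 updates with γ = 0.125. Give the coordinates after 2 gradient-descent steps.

∇h = (20s³ - 20st + 2s - 4, -10s² + 10t)
Step 1: at (1, 4), ∇h = (-62, 30) → (1, 4) − 0.125·(-62, 30) = (8.75, 0.25)
Step 2: at (8.75, 0.25), ∇h = (13368.1875, -763.125) → (8.75, 0.25) − 0.125·(13368.1875, -763.125) = (-1662.2734375, 95.640625)

(-1662.2734375, 95.640625)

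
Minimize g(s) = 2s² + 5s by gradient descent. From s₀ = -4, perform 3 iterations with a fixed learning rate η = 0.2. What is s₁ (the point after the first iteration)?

-1.8

g′(s) = 4s + 5
Step 1: g′(-4) = -11; s₁ = -4 − 0.2·(-11) = -1.8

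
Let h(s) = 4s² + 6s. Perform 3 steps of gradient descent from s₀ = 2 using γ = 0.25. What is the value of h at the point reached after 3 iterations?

h′(s) = 8s + 6
Step 1: h′(2) = 22; s₁ = 2 − 0.25·22 = -3.5
Step 2: h′(-3.5) = -22; s₂ = -3.5 − 0.25·(-22) = 2
Step 3: h′(2) = 22; s₃ = 2 − 0.25·22 = -3.5
h(-3.5) = 28

28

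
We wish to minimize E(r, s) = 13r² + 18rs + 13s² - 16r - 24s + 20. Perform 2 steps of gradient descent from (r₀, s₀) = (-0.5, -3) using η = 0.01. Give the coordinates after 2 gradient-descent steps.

∇E = (26r + 18s - 16, 18r + 26s - 24)
Step 1: at (-0.5, -3), ∇E = (-83, -111) → (-0.5, -3) − 0.01·(-83, -111) = (0.33, -1.89)
Step 2: at (0.33, -1.89), ∇E = (-41.44, -67.2) → (0.33, -1.89) − 0.01·(-41.44, -67.2) = (0.7444, -1.218)

(0.7444, -1.218)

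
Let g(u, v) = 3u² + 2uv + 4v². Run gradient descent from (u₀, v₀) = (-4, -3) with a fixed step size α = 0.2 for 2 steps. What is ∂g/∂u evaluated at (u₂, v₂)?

-16.24

∇g = (6u + 2v, 2u + 8v)
(u₁, v₁) = (-4, -3) − 0.2·(-30, -32) = (2, 3.4)
(u₂, v₂) = (2, 3.4) − 0.2·(18.8, 31.2) = (-1.76, -2.84)
∂g/∂u at (-1.76, -2.84) = -16.24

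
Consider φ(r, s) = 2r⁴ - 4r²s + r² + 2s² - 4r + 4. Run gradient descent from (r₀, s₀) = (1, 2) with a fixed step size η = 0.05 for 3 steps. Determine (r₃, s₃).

∇φ = (8r³ - 8rs + 2r - 4, -4r² + 4s)
Step 1: at (1, 2), ∇φ = (-10, 4) → (1, 2) − 0.05·(-10, 4) = (1.5, 1.8)
Step 2: at (1.5, 1.8), ∇φ = (4.4, -1.8) → (1.5, 1.8) − 0.05·(4.4, -1.8) = (1.28, 1.89)
Step 3: at (1.28, 1.89), ∇φ = (-4.016384, 1.0064) → (1.28, 1.89) − 0.05·(-4.016384, 1.0064) = (1.4808192, 1.83968)

(1.4808192, 1.83968)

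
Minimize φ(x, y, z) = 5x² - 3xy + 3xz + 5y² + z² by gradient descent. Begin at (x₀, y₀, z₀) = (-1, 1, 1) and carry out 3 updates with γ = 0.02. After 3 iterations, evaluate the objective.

2.324497956352

∇φ = (10x - 3y + 3z, -3x + 10y, 3x + 2z)
(x₁, y₁, z₁) = (-1, 1, 1) − 0.02·(-10, 13, -1) = (-0.8, 0.74, 1.02)
(x₂, y₂, z₂) = (-0.8, 0.74, 1.02) − 0.02·(-7.16, 9.8, -0.36) = (-0.6568, 0.544, 1.0272)
(x₃, y₃, z₃) = (-0.6568, 0.544, 1.0272) − 0.02·(-5.1184, 7.4104, 0.084) = (-0.554432, 0.395792, 1.02552)
φ(-0.554432, 0.395792, 1.02552) = 2.324497956352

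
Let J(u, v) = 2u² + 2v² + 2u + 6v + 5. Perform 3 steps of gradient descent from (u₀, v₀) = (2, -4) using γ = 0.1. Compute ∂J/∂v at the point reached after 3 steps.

∇J = (4u + 2, 4v + 6)
(u₁, v₁) = (2, -4) − 0.1·(10, -10) = (1, -3)
(u₂, v₂) = (1, -3) − 0.1·(6, -6) = (0.4, -2.4)
(u₃, v₃) = (0.4, -2.4) − 0.1·(3.6, -3.6) = (0.04, -2.04)
∂J/∂v at (0.04, -2.04) = -2.16

-2.16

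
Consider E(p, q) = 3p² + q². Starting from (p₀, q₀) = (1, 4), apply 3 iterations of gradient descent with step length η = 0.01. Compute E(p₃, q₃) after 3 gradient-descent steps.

16.243087436992

∇E = (6p, 2q)
(p₁, q₁) = (1, 4) − 0.01·(6, 8) = (0.94, 3.92)
(p₂, q₂) = (0.94, 3.92) − 0.01·(5.64, 7.84) = (0.8836, 3.8416)
(p₃, q₃) = (0.8836, 3.8416) − 0.01·(5.3016, 7.6832) = (0.830584, 3.764768)
E(0.830584, 3.764768) = 16.243087436992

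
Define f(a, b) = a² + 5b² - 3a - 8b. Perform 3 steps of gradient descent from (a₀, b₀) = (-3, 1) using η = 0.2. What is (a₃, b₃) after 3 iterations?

(0.528, 0.6)

∇f = (2a - 3, 10b - 8)
(a₁, b₁) = (-3, 1) − 0.2·(-9, 2) = (-1.2, 0.6)
(a₂, b₂) = (-1.2, 0.6) − 0.2·(-5.4, -2) = (-0.12, 1)
(a₃, b₃) = (-0.12, 1) − 0.2·(-3.24, 2) = (0.528, 0.6)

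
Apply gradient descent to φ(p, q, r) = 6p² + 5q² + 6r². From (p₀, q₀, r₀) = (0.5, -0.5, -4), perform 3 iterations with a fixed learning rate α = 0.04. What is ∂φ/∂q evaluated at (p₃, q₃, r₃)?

∇φ = (12p, 10q, 12r)
(p₁, q₁, r₁) = (0.5, -0.5, -4) − 0.04·(6, -5, -48) = (0.26, -0.3, -2.08)
(p₂, q₂, r₂) = (0.26, -0.3, -2.08) − 0.04·(3.12, -3, -24.96) = (0.1352, -0.18, -1.0816)
(p₃, q₃, r₃) = (0.1352, -0.18, -1.0816) − 0.04·(1.6224, -1.8, -12.9792) = (0.070304, -0.108, -0.562432)
∂φ/∂q at (0.070304, -0.108, -0.562432) = -1.08

-1.08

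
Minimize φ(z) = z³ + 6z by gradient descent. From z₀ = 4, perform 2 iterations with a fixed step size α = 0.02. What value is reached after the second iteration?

φ′(z) = 3z² + 6
Step 1: φ′(4) = 54; z₁ = 4 − 0.02·54 = 2.92
Step 2: φ′(2.92) = 31.5792; z₂ = 2.92 − 0.02·31.5792 = 2.288416

2.288416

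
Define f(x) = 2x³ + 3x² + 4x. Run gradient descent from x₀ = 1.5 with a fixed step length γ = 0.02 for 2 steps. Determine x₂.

f′(x) = 6x² + 6x + 4
Step 1: f′(1.5) = 26.5; x₁ = 1.5 − 0.02·26.5 = 0.97
Step 2: f′(0.97) = 15.4654; x₂ = 0.97 − 0.02·15.4654 = 0.660692

0.660692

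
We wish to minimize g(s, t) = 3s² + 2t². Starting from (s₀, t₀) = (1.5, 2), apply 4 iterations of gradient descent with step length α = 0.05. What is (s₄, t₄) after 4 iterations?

(0.36015, 0.8192)

∇g = (6s, 4t)
(s₁, t₁) = (1.5, 2) − 0.05·(9, 8) = (1.05, 1.6)
(s₂, t₂) = (1.05, 1.6) − 0.05·(6.3, 6.4) = (0.735, 1.28)
(s₃, t₃) = (0.735, 1.28) − 0.05·(4.41, 5.12) = (0.5145, 1.024)
(s₄, t₄) = (0.5145, 1.024) − 0.05·(3.087, 4.096) = (0.36015, 0.8192)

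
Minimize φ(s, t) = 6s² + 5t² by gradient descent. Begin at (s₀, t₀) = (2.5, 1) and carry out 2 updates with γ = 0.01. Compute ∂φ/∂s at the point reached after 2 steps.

23.232

∇φ = (12s, 10t)
(s₁, t₁) = (2.5, 1) − 0.01·(30, 10) = (2.2, 0.9)
(s₂, t₂) = (2.2, 0.9) − 0.01·(26.4, 9) = (1.936, 0.81)
∂φ/∂s at (1.936, 0.81) = 23.232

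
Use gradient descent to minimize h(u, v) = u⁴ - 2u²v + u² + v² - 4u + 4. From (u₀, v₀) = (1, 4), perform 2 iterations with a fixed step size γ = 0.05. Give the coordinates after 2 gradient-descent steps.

∇h = (4u³ - 4uv + 2u - 4, -2u² + 2v)
Step 1: at (1, 4), ∇h = (-14, 6) → (1, 4) − 0.05·(-14, 6) = (1.7, 3.7)
Step 2: at (1.7, 3.7), ∇h = (-6.108, 1.62) → (1.7, 3.7) − 0.05·(-6.108, 1.62) = (2.0054, 3.619)

(2.0054, 3.619)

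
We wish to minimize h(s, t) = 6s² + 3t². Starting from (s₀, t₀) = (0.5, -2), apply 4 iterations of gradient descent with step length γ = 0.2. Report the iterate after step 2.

(0.98, -0.08)

∇h = (12s, 6t)
Step 1: at (0.5, -2), ∇h = (6, -12) → (0.5, -2) − 0.2·(6, -12) = (-0.7, 0.4)
Step 2: at (-0.7, 0.4), ∇h = (-8.4, 2.4) → (-0.7, 0.4) − 0.2·(-8.4, 2.4) = (0.98, -0.08)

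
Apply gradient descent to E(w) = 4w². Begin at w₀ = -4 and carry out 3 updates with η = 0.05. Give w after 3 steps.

-0.864

E′(w) = 8w
Step 1: E′(-4) = -32; w₁ = -4 − 0.05·(-32) = -2.4
Step 2: E′(-2.4) = -19.2; w₂ = -2.4 − 0.05·(-19.2) = -1.44
Step 3: E′(-1.44) = -11.52; w₃ = -1.44 − 0.05·(-11.52) = -0.864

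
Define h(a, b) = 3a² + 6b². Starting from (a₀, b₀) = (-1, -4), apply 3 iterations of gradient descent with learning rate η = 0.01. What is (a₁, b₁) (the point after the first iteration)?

∇h = (6a, 12b)
(a₁, b₁) = (-1, -4) − 0.01·(-6, -48) = (-0.94, -3.52)

(-0.94, -3.52)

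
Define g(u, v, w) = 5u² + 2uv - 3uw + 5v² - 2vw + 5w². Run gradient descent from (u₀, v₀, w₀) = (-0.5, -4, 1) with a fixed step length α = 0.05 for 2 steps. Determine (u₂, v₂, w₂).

∇g = (10u + 2v - 3w, 2u + 10v - 2w, -3u - 2v + 10w)
(u₁, v₁, w₁) = (-0.5, -4, 1) − 0.05·(-16, -43, 19.5) = (0.3, -1.85, 0.025)
(u₂, v₂, w₂) = (0.3, -1.85, 0.025) − 0.05·(-0.775, -17.95, 3.05) = (0.33875, -0.9525, -0.1275)

(0.33875, -0.9525, -0.1275)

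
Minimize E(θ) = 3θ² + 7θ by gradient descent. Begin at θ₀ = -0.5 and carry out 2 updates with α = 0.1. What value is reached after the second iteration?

E′(θ) = 6θ + 7
Step 1: E′(-0.5) = 4; θ₁ = -0.5 − 0.1·4 = -0.9
Step 2: E′(-0.9) = 1.6; θ₂ = -0.9 − 0.1·1.6 = -1.06

-1.06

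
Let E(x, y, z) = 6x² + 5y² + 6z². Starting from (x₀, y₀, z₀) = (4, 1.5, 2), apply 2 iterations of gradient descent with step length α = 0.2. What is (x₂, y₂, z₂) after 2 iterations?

∇E = (12x, 10y, 12z)
Step 1: at (4, 1.5, 2), ∇E = (48, 15, 24) → (4, 1.5, 2) − 0.2·(48, 15, 24) = (-5.6, -1.5, -2.8)
Step 2: at (-5.6, -1.5, -2.8), ∇E = (-67.2, -15, -33.6) → (-5.6, -1.5, -2.8) − 0.2·(-67.2, -15, -33.6) = (7.84, 1.5, 3.92)

(7.84, 1.5, 3.92)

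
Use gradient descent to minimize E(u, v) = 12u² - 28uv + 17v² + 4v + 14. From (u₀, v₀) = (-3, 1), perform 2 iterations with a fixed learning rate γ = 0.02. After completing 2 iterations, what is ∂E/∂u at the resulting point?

-1.0112

∇E = (24u - 28v, -28u + 34v + 4)
(u₁, v₁) = (-3, 1) − 0.02·(-100, 122) = (-1, -1.44)
(u₂, v₂) = (-1, -1.44) − 0.02·(16.32, -16.96) = (-1.3264, -1.1008)
∂E/∂u at (-1.3264, -1.1008) = -1.0112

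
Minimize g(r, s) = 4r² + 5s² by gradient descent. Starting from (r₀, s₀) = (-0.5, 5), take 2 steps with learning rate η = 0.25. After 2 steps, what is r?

∇g = (8r, 10s)
(r₁, s₁) = (-0.5, 5) − 0.25·(-4, 50) = (0.5, -7.5)
(r₂, s₂) = (0.5, -7.5) − 0.25·(4, -75) = (-0.5, 11.25)
r = -0.5

-0.5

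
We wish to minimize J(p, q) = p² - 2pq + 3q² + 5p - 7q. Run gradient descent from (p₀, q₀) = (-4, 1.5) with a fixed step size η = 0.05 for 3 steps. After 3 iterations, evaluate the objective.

-5.079768

∇J = (2p - 2q + 5, -2p + 6q - 7)
Step 1: at (-4, 1.5), ∇J = (-6, 10) → (-4, 1.5) − 0.05·(-6, 10) = (-3.7, 1)
Step 2: at (-3.7, 1), ∇J = (-4.4, 6.4) → (-3.7, 1) − 0.05·(-4.4, 6.4) = (-3.48, 0.68)
Step 3: at (-3.48, 0.68), ∇J = (-3.32, 4.04) → (-3.48, 0.68) − 0.05·(-3.32, 4.04) = (-3.314, 0.478)
J(-3.314, 0.478) = -5.079768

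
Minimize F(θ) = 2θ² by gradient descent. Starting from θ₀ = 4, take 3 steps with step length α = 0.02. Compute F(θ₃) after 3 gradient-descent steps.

19.403360043008

F′(θ) = 4θ
Step 1: F′(4) = 16; θ₁ = 4 − 0.02·16 = 3.68
Step 2: F′(3.68) = 14.72; θ₂ = 3.68 − 0.02·14.72 = 3.3856
Step 3: F′(3.3856) = 13.5424; θ₃ = 3.3856 − 0.02·13.5424 = 3.114752
F(3.114752) = 19.403360043008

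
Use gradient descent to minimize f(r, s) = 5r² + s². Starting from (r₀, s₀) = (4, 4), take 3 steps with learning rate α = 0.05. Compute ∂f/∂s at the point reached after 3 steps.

5.832

∇f = (10r, 2s)
(r₁, s₁) = (4, 4) − 0.05·(40, 8) = (2, 3.6)
(r₂, s₂) = (2, 3.6) − 0.05·(20, 7.2) = (1, 3.24)
(r₃, s₃) = (1, 3.24) − 0.05·(10, 6.48) = (0.5, 2.916)
∂f/∂s at (0.5, 2.916) = 5.832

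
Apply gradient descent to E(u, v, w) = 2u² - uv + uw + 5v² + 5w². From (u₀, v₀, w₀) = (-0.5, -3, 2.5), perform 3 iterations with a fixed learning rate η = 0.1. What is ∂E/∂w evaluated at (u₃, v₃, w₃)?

∇E = (4u - v + w, -u + 10v, u + 10w)
(u₁, v₁, w₁) = (-0.5, -3, 2.5) − 0.1·(3.5, -29.5, 24.5) = (-0.85, -0.05, 0.05)
(u₂, v₂, w₂) = (-0.85, -0.05, 0.05) − 0.1·(-3.3, 0.35, -0.35) = (-0.52, -0.085, 0.085)
(u₃, v₃, w₃) = (-0.52, -0.085, 0.085) − 0.1·(-1.91, -0.33, 0.33) = (-0.329, -0.052, 0.052)
∂E/∂w at (-0.329, -0.052, 0.052) = 0.191

0.191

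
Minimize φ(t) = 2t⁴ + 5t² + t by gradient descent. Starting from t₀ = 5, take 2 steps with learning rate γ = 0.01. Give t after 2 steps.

φ′(t) = 8t³ + 10t + 1
t₁ = 5 − 0.01·1051 = -5.51
t₂ = -5.51 − 0.01·(-1392.373208) = 8.41373208

8.41373208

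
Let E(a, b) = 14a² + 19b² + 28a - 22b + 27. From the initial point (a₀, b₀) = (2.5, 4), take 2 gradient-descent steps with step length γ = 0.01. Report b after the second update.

∇E = (28a + 28, 38b - 22)
(a₁, b₁) = (2.5, 4) − 0.01·(98, 130) = (1.52, 2.7)
(a₂, b₂) = (1.52, 2.7) − 0.01·(70.56, 80.6) = (0.8144, 1.894)
b = 1.894

1.894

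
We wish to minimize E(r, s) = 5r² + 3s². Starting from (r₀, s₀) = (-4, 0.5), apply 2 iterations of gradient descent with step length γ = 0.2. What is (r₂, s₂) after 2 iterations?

∇E = (10r, 6s)
(r₁, s₁) = (-4, 0.5) − 0.2·(-40, 3) = (4, -0.1)
(r₂, s₂) = (4, -0.1) − 0.2·(40, -0.6) = (-4, 0.02)

(-4, 0.02)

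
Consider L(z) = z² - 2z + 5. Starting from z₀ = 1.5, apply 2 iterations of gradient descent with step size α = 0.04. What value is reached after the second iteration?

1.4232

L′(z) = 2z - 2
Step 1: L′(1.5) = 1; z₁ = 1.5 − 0.04·1 = 1.46
Step 2: L′(1.46) = 0.92; z₂ = 1.46 − 0.04·0.92 = 1.4232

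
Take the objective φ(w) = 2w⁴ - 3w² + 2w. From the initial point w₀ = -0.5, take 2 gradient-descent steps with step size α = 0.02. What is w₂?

φ′(w) = 8w³ - 6w + 2
Step 1: φ′(-0.5) = 4; w₁ = -0.5 − 0.02·4 = -0.58
Step 2: φ′(-0.58) = 3.919104; w₂ = -0.58 − 0.02·3.919104 = -0.65838208

-0.65838208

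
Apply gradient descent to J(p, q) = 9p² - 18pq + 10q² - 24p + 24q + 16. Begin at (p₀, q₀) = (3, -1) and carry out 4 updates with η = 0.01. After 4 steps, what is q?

0.13216688

∇J = (18p - 18q - 24, -18p + 20q + 24)
(p₁, q₁) = (3, -1) − 0.01·(48, -50) = (2.52, -0.5)
(p₂, q₂) = (2.52, -0.5) − 0.01·(30.36, -31.36) = (2.2164, -0.1864)
(p₃, q₃) = (2.2164, -0.1864) − 0.01·(19.2504, -19.6232) = (2.023896, 0.009832)
(p₄, q₄) = (2.023896, 0.009832) − 0.01·(12.253152, -12.233488) = (1.90136448, 0.13216688)
q = 0.13216688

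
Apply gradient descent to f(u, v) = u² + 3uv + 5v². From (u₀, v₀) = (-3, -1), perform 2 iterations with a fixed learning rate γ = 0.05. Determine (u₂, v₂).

∇f = (2u + 3v, 3u + 10v)
(u₁, v₁) = (-3, -1) − 0.05·(-9, -19) = (-2.55, -0.05)
(u₂, v₂) = (-2.55, -0.05) − 0.05·(-5.25, -8.15) = (-2.2875, 0.3575)

(-2.2875, 0.3575)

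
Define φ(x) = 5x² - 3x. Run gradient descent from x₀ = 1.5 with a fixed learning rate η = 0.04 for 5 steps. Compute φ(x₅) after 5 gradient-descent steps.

-0.40646435328

φ′(x) = 10x - 3
x₁ = 1.5 − 0.04·12 = 1.02
x₂ = 1.02 − 0.04·7.2 = 0.732
x₃ = 0.732 − 0.04·4.32 = 0.5592
x₄ = 0.5592 − 0.04·2.592 = 0.45552
x₅ = 0.45552 − 0.04·1.5552 = 0.393312
φ(0.393312) = -0.40646435328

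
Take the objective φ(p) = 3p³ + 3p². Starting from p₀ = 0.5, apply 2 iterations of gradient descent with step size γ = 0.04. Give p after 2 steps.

φ′(p) = 9p² + 6p
p₁ = 0.5 − 0.04·5.25 = 0.29
p₂ = 0.29 − 0.04·2.4969 = 0.190124

0.190124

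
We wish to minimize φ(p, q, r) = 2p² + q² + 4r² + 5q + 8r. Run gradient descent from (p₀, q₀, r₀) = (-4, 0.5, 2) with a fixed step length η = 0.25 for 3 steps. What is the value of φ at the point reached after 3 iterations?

25.890625

∇φ = (4p, 2q + 5, 8r + 8)
(p₁, q₁, r₁) = (-4, 0.5, 2) − 0.25·(-16, 6, 24) = (0, -1, -4)
(p₂, q₂, r₂) = (0, -1, -4) − 0.25·(0, 3, -24) = (0, -1.75, 2)
(p₃, q₃, r₃) = (0, -1.75, 2) − 0.25·(0, 1.5, 24) = (0, -2.125, -4)
φ(0, -2.125, -4) = 25.890625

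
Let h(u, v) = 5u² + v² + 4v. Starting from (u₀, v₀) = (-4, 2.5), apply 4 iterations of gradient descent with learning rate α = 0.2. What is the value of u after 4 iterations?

∇h = (10u, 2v + 4)
(u₁, v₁) = (-4, 2.5) − 0.2·(-40, 9) = (4, 0.7)
(u₂, v₂) = (4, 0.7) − 0.2·(40, 5.4) = (-4, -0.38)
(u₃, v₃) = (-4, -0.38) − 0.2·(-40, 3.24) = (4, -1.028)
(u₄, v₄) = (4, -1.028) − 0.2·(40, 1.944) = (-4, -1.4168)
u = -4

-4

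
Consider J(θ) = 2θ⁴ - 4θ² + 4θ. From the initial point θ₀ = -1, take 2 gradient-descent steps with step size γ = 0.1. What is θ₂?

-0.7248

J′(θ) = 8θ³ - 8θ + 4
Step 1: J′(-1) = 4; θ₁ = -1 − 0.1·4 = -1.4
Step 2: J′(-1.4) = -6.752; θ₂ = -1.4 − 0.1·(-6.752) = -0.7248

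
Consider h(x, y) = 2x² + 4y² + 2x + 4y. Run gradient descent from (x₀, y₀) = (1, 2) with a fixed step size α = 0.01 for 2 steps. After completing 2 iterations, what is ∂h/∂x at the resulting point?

∇h = (4x + 2, 8y + 4)
Step 1: at (1, 2), ∇h = (6, 20) → (1, 2) − 0.01·(6, 20) = (0.94, 1.8)
Step 2: at (0.94, 1.8), ∇h = (5.76, 18.4) → (0.94, 1.8) − 0.01·(5.76, 18.4) = (0.8824, 1.616)
∂h/∂x at (0.8824, 1.616) = 5.5296

5.5296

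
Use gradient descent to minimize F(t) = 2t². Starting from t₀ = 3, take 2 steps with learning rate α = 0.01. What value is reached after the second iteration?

2.7648

F′(t) = 4t
t₁ = 3 − 0.01·12 = 2.88
t₂ = 2.88 − 0.01·11.52 = 2.7648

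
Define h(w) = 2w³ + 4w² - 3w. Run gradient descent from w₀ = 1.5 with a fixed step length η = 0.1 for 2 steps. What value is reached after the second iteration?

-0.1875

h′(w) = 6w² + 8w - 3
Step 1: h′(1.5) = 22.5; w₁ = 1.5 − 0.1·22.5 = -0.75
Step 2: h′(-0.75) = -5.625; w₂ = -0.75 − 0.1·(-5.625) = -0.1875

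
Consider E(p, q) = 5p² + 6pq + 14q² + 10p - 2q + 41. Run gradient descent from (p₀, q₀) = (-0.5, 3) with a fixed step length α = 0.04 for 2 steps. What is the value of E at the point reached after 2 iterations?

34.8546208

∇E = (10p + 6q + 10, 6p + 28q - 2)
(p₁, q₁) = (-0.5, 3) − 0.04·(23, 79) = (-1.42, -0.16)
(p₂, q₂) = (-1.42, -0.16) − 0.04·(-5.16, -15) = (-1.2136, 0.44)
E(-1.2136, 0.44) = 34.8546208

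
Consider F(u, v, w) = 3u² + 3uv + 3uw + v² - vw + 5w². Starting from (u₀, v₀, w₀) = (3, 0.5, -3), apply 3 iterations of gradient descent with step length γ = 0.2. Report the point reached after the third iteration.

∇F = (6u + 3v + 3w, 3u + 2v - w, 3u - v + 10w)
(u₁, v₁, w₁) = (3, 0.5, -3) − 0.2·(10.5, 13, -21.5) = (0.9, -2.1, 1.3)
(u₂, v₂, w₂) = (0.9, -2.1, 1.3) − 0.2·(3, -2.8, 17.8) = (0.3, -1.54, -2.26)
(u₃, v₃, w₃) = (0.3, -1.54, -2.26) − 0.2·(-9.6, 0.08, -20.16) = (2.22, -1.556, 1.772)

(2.22, -1.556, 1.772)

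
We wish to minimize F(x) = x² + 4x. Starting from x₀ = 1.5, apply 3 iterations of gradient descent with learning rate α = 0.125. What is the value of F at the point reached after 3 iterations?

-1.81976318359375

F′(x) = 2x + 4
x₁ = 1.5 − 0.125·7 = 0.625
x₂ = 0.625 − 0.125·5.25 = -0.03125
x₃ = -0.03125 − 0.125·3.9375 = -0.5234375
F(-0.5234375) = -1.81976318359375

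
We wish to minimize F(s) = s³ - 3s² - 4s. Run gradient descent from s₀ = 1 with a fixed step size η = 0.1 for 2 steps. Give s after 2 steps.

2.253

F′(s) = 3s² - 6s - 4
Step 1: F′(1) = -7; s₁ = 1 − 0.1·(-7) = 1.7
Step 2: F′(1.7) = -5.53; s₂ = 1.7 − 0.1·(-5.53) = 2.253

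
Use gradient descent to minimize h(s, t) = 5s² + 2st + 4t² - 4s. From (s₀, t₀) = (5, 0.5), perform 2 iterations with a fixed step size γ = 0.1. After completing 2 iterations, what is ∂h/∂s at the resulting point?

1.32

∇h = (10s + 2t - 4, 2s + 8t)
Step 1: at (5, 0.5), ∇h = (47, 14) → (5, 0.5) − 0.1·(47, 14) = (0.3, -0.9)
Step 2: at (0.3, -0.9), ∇h = (-2.8, -6.6) → (0.3, -0.9) − 0.1·(-2.8, -6.6) = (0.58, -0.24)
∂h/∂s at (0.58, -0.24) = 1.32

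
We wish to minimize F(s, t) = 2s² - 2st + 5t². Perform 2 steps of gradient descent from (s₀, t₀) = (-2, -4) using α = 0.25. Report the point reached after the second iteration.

(2.5, -8.5)

∇F = (4s - 2t, -2s + 10t)
(s₁, t₁) = (-2, -4) − 0.25·(0, -36) = (-2, 5)
(s₂, t₂) = (-2, 5) − 0.25·(-18, 54) = (2.5, -8.5)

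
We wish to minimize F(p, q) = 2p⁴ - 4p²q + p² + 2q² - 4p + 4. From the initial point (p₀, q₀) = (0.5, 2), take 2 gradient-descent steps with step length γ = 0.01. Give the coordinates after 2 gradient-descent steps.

∇F = (8p³ - 8pq + 2p - 4, -4p² + 4q)
Step 1: at (0.5, 2), ∇F = (-10, 7) → (0.5, 2) − 0.01·(-10, 7) = (0.6, 1.93)
Step 2: at (0.6, 1.93), ∇F = (-10.336, 6.28) → (0.6, 1.93) − 0.01·(-10.336, 6.28) = (0.70336, 1.8672)

(0.70336, 1.8672)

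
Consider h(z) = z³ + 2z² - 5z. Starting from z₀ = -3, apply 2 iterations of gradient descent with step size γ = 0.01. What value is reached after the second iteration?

-3.2143

h′(z) = 3z² + 4z - 5
Step 1: h′(-3) = 10; z₁ = -3 − 0.01·10 = -3.1
Step 2: h′(-3.1) = 11.43; z₂ = -3.1 − 0.01·11.43 = -3.2143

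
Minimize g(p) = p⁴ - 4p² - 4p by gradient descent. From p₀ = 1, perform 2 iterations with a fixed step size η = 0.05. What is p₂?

1.6112

g′(p) = 4p³ - 8p - 4
p₁ = 1 − 0.05·(-8) = 1.4
p₂ = 1.4 − 0.05·(-4.224) = 1.6112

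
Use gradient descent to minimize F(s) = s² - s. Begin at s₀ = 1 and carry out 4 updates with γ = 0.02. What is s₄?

0.92467328

F′(s) = 2s - 1
s₁ = 1 − 0.02·1 = 0.98
s₂ = 0.98 − 0.02·0.96 = 0.9608
s₃ = 0.9608 − 0.02·0.9216 = 0.942368
s₄ = 0.942368 − 0.02·0.884736 = 0.92467328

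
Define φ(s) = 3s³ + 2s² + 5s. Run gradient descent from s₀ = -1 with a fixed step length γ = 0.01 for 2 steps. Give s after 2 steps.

-1.2149

φ′(s) = 9s² + 4s + 5
s₁ = -1 − 0.01·10 = -1.1
s₂ = -1.1 − 0.01·11.49 = -1.2149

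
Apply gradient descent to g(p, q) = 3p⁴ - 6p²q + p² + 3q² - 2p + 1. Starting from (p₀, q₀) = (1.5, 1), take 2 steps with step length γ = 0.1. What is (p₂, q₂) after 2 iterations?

(-1.52805, 1.1335)

∇g = (12p³ - 12pq + 2p - 2, -6p² + 6q)
Step 1: at (1.5, 1), ∇g = (23.5, -7.5) → (1.5, 1) − 0.1·(23.5, -7.5) = (-0.85, 1.75)
Step 2: at (-0.85, 1.75), ∇g = (6.7805, 6.165) → (-0.85, 1.75) − 0.1·(6.7805, 6.165) = (-1.52805, 1.1335)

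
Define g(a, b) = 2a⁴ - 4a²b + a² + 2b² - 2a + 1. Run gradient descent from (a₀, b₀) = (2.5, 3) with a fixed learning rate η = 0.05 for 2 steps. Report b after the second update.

3.082

∇g = (8a³ - 8ab + 2a - 2, -4a² + 4b)
Step 1: at (2.5, 3), ∇g = (68, -13) → (2.5, 3) − 0.05·(68, -13) = (-0.9, 3.65)
Step 2: at (-0.9, 3.65), ∇g = (16.648, 11.36) → (-0.9, 3.65) − 0.05·(16.648, 11.36) = (-1.7324, 3.082)
b = 3.082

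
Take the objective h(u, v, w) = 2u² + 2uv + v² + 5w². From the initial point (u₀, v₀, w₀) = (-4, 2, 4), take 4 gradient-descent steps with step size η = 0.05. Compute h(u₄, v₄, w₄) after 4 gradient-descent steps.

5.6367394

∇h = (4u + 2v, 2u + 2v, 10w)
Step 1: at (-4, 2, 4), ∇h = (-12, -4, 40) → (-4, 2, 4) − 0.05·(-12, -4, 40) = (-3.4, 2.2, 2)
Step 2: at (-3.4, 2.2, 2), ∇h = (-9.2, -2.4, 20) → (-3.4, 2.2, 2) − 0.05·(-9.2, -2.4, 20) = (-2.94, 2.32, 1)
Step 3: at (-2.94, 2.32, 1), ∇h = (-7.12, -1.24, 10) → (-2.94, 2.32, 1) − 0.05·(-7.12, -1.24, 10) = (-2.584, 2.382, 0.5)
Step 4: at (-2.584, 2.382, 0.5), ∇h = (-5.572, -0.404, 5) → (-2.584, 2.382, 0.5) − 0.05·(-5.572, -0.404, 5) = (-2.3054, 2.4022, 0.25)
h(-2.3054, 2.4022, 0.25) = 5.6367394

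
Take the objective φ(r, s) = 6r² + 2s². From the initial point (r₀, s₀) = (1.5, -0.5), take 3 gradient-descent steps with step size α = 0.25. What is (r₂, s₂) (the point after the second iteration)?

∇φ = (12r, 4s)
(r₁, s₁) = (1.5, -0.5) − 0.25·(18, -2) = (-3, 0)
(r₂, s₂) = (-3, 0) − 0.25·(-36, 0) = (6, 0)

(6, 0)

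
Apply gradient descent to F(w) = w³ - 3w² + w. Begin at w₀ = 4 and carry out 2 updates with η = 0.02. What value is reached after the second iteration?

F′(w) = 3w² - 6w + 1
w₁ = 4 − 0.02·25 = 3.5
w₂ = 3.5 − 0.02·16.75 = 3.165

3.165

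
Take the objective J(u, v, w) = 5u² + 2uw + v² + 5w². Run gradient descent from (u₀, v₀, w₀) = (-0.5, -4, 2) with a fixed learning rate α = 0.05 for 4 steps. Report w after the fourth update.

∇J = (10u + 2w, 2v, 2u + 10w)
Step 1: at (-0.5, -4, 2), ∇J = (-1, -8, 19) → (-0.5, -4, 2) − 0.05·(-1, -8, 19) = (-0.45, -3.6, 1.05)
Step 2: at (-0.45, -3.6, 1.05), ∇J = (-2.4, -7.2, 9.6) → (-0.45, -3.6, 1.05) − 0.05·(-2.4, -7.2, 9.6) = (-0.33, -3.24, 0.57)
Step 3: at (-0.33, -3.24, 0.57), ∇J = (-2.16, -6.48, 5.04) → (-0.33, -3.24, 0.57) − 0.05·(-2.16, -6.48, 5.04) = (-0.222, -2.916, 0.318)
Step 4: at (-0.222, -2.916, 0.318), ∇J = (-1.584, -5.832, 2.736) → (-0.222, -2.916, 0.318) − 0.05·(-1.584, -5.832, 2.736) = (-0.1428, -2.6244, 0.1812)
w = 0.1812

0.1812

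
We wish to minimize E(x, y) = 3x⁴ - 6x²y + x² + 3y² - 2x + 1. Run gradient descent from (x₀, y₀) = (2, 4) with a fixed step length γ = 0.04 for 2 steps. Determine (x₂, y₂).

∇E = (12x³ - 12xy + 2x - 2, -6x² + 6y)
(x₁, y₁) = (2, 4) − 0.04·(2, 0) = (1.92, 4)
(x₂, y₂) = (1.92, 4) − 0.04·(-5.385344, 1.8816) = (2.13541376, 3.924736)

(2.13541376, 3.924736)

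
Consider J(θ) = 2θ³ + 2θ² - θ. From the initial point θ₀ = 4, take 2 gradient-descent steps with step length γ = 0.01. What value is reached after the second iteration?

J′(θ) = 6θ² + 4θ - 1
Step 1: J′(4) = 111; θ₁ = 4 − 0.01·111 = 2.89
Step 2: J′(2.89) = 60.6726; θ₂ = 2.89 − 0.01·60.6726 = 2.283274

2.283274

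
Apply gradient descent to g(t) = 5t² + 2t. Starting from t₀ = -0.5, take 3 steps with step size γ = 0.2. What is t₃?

g′(t) = 10t + 2
t₁ = -0.5 − 0.2·(-3) = 0.1
t₂ = 0.1 − 0.2·3 = -0.5
t₃ = -0.5 − 0.2·(-3) = 0.1

0.1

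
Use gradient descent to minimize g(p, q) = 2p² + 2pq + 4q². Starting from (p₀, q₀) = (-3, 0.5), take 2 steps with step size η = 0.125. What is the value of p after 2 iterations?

-1

∇g = (4p + 2q, 2p + 8q)
Step 1: at (-3, 0.5), ∇g = (-11, -2) → (-3, 0.5) − 0.125·(-11, -2) = (-1.625, 0.75)
Step 2: at (-1.625, 0.75), ∇g = (-5, 2.75) → (-1.625, 0.75) − 0.125·(-5, 2.75) = (-1, 0.40625)
p = -1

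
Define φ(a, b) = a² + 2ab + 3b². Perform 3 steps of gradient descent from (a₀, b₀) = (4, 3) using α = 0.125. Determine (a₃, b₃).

(1.46875, -0.59375)

∇φ = (2a + 2b, 2a + 6b)
(a₁, b₁) = (4, 3) − 0.125·(14, 26) = (2.25, -0.25)
(a₂, b₂) = (2.25, -0.25) − 0.125·(4, 3) = (1.75, -0.625)
(a₃, b₃) = (1.75, -0.625) − 0.125·(2.25, -0.25) = (1.46875, -0.59375)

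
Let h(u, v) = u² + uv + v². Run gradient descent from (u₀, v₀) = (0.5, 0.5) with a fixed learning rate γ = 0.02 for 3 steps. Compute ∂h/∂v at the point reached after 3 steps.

1.245876

∇h = (2u + v, u + 2v)
Step 1: at (0.5, 0.5), ∇h = (1.5, 1.5) → (0.5, 0.5) − 0.02·(1.5, 1.5) = (0.47, 0.47)
Step 2: at (0.47, 0.47), ∇h = (1.41, 1.41) → (0.47, 0.47) − 0.02·(1.41, 1.41) = (0.4418, 0.4418)
Step 3: at (0.4418, 0.4418), ∇h = (1.3254, 1.3254) → (0.4418, 0.4418) − 0.02·(1.3254, 1.3254) = (0.415292, 0.415292)
∂h/∂v at (0.415292, 0.415292) = 1.245876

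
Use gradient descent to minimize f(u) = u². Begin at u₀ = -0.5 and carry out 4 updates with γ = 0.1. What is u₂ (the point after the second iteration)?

f′(u) = 2u
u₁ = -0.5 − 0.1·(-1) = -0.4
u₂ = -0.4 − 0.1·(-0.8) = -0.32

-0.32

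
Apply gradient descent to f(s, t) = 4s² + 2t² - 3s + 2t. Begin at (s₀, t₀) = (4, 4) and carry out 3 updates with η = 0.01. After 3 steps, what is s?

∇f = (8s - 3, 4t + 2)
(s₁, t₁) = (4, 4) − 0.01·(29, 18) = (3.71, 3.82)
(s₂, t₂) = (3.71, 3.82) − 0.01·(26.68, 17.28) = (3.4432, 3.6472)
(s₃, t₃) = (3.4432, 3.6472) − 0.01·(24.5456, 16.5888) = (3.197744, 3.481312)
s = 3.197744

3.197744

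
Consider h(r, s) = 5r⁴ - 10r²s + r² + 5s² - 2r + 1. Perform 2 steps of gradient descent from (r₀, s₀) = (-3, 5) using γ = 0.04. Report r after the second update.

∇h = (20r³ - 20rs + 2r - 2, -10r² + 10s)
(r₁, s₁) = (-3, 5) − 0.04·(-248, -40) = (6.92, 6.6)
(r₂, s₂) = (6.92, 6.6) − 0.04·(5725.87776, -412.864) = (-222.1151104, 23.11456)
r = -222.1151104

-222.1151104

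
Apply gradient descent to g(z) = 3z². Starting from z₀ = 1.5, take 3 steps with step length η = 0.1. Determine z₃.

g′(z) = 6z
z₁ = 1.5 − 0.1·9 = 0.6
z₂ = 0.6 − 0.1·3.6 = 0.24
z₃ = 0.24 − 0.1·1.44 = 0.096

0.096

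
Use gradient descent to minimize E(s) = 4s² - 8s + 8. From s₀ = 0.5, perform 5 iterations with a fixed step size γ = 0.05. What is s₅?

E′(s) = 8s - 8
s₁ = 0.5 − 0.05·(-4) = 0.7
s₂ = 0.7 − 0.05·(-2.4) = 0.82
s₃ = 0.82 − 0.05·(-1.44) = 0.892
s₄ = 0.892 − 0.05·(-0.864) = 0.9352
s₅ = 0.9352 − 0.05·(-0.5184) = 0.96112

0.96112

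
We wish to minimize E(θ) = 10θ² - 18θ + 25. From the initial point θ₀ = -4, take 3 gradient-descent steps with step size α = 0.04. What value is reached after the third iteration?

0.8608

E′(θ) = 20θ - 18
Step 1: E′(-4) = -98; θ₁ = -4 − 0.04·(-98) = -0.08
Step 2: E′(-0.08) = -19.6; θ₂ = -0.08 − 0.04·(-19.6) = 0.704
Step 3: E′(0.704) = -3.92; θ₃ = 0.704 − 0.04·(-3.92) = 0.8608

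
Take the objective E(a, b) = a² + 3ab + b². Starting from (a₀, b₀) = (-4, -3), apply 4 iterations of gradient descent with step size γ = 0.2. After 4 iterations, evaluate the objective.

∇E = (2a + 3b, 3a + 2b)
(a₁, b₁) = (-4, -3) − 0.2·(-17, -18) = (-0.6, 0.6)
(a₂, b₂) = (-0.6, 0.6) − 0.2·(0.6, -0.6) = (-0.72, 0.72)
(a₃, b₃) = (-0.72, 0.72) − 0.2·(0.72, -0.72) = (-0.864, 0.864)
(a₄, b₄) = (-0.864, 0.864) − 0.2·(0.864, -0.864) = (-1.0368, 1.0368)
E(-1.0368, 1.0368) = -1.07495424

-1.07495424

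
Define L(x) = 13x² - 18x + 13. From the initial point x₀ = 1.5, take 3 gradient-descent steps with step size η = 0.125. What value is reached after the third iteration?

-8.5078125

L′(x) = 26x - 18
x₁ = 1.5 − 0.125·21 = -1.125
x₂ = -1.125 − 0.125·(-47.25) = 4.78125
x₃ = 4.78125 − 0.125·106.3125 = -8.5078125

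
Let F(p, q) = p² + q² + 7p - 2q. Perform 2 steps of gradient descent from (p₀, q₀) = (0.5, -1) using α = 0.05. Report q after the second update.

-0.62

∇F = (2p + 7, 2q - 2)
Step 1: at (0.5, -1), ∇F = (8, -4) → (0.5, -1) − 0.05·(8, -4) = (0.1, -0.8)
Step 2: at (0.1, -0.8), ∇F = (7.2, -3.6) → (0.1, -0.8) − 0.05·(7.2, -3.6) = (-0.26, -0.62)
q = -0.62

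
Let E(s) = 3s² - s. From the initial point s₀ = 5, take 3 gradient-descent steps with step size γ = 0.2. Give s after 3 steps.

E′(s) = 6s - 1
Step 1: E′(5) = 29; s₁ = 5 − 0.2·29 = -0.8
Step 2: E′(-0.8) = -5.8; s₂ = -0.8 − 0.2·(-5.8) = 0.36
Step 3: E′(0.36) = 1.16; s₃ = 0.36 − 0.2·1.16 = 0.128

0.128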